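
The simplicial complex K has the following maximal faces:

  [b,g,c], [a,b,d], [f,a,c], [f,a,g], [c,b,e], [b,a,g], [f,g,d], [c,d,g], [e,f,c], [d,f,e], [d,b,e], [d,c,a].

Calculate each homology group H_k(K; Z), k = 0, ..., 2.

H_0 = Z,  H_1 = Z/2,  H_2 = 0.

Fix the vertex order a < b < c < d < e < f < g and write every simplex with vertices in increasing order. Then dim K = 2 and the simplices of K are:

  0-simplices (7): a, b, c, d, e, f, g
  1-simplices (18): ab, ac, ad, af, ag, bc, bd, be, bg, cd, ce, cf, cg, de, df, dg, ef, fg
  2-simplices (12): abd, abg, acd, acf, afg, bce, bcg, bde, cdg, cef, def, dfg

so the chain groups are C_0 ≅ Z^7, C_1 ≅ Z^18, C_2 ≅ Z^12.

Boundary ∂_1: C_1 → C_0 is given by ∂[p,q] = [q] − [p]. For instance
  ∂fg = g − f.
This gives a 7×18 integer matrix of rank 6; reducing to Smith normal form yields diagonal entries (1,1,1,1,1,1).

Boundary ∂_2: C_2 → C_1 sends each 2-simplex [p,q,r] to [q,r] − [p,r] + [p,q]. For instance
  ∂dfg = fg − dg + df,
  ∂afg = fg − ag + af.
The resulting 18×12 matrix has rank 12, and its Smith normal form has invariant factors (1,1,1,1,1,1,1,1,1,1,1,2).

Reading off H_k = ker ∂_k / im ∂_{k+1}:

  H_0: rank C_0 − rank ∂_1 = 7 − 6 = 1, and the invariant factors of ∂_1 are all 1, so H_0 = Z.
  H_1: rank ker ∂_1 − rank ∂_2 = (18 − 6) − 12 = 0, and ∂_2 has invariant factor 2 > 1, so H_1 = Z/2.
  H_2: rank ker ∂_2 − rank ∂_3 = (12 − 12) − 0 = 0, and there is no ∂_3, so H_2 = 0.

As a check, the Euler characteristic is 7 − 18 + 12 = 1, which agrees with 1 − 0 + 0 = 1.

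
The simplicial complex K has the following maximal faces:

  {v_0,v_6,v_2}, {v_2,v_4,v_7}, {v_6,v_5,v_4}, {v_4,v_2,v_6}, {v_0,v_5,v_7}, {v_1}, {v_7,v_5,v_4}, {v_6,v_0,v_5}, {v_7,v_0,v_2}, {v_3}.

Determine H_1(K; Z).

H_1 ≅ 0.

K has 8 vertices, 12 edges, 8 triangles.
rank ∂_1 = 5, rank ∂_2 = 7 ⇒ b_1 = 12 − 5 − 7 = 0; all invariant factors of ∂_2 are 1 so no torsion. So H_1 = 0.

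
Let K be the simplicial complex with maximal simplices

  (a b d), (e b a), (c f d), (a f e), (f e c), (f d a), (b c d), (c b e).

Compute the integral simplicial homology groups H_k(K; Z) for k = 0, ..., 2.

Fix the vertex order a < b < c < d < e < f and write every simplex with vertices in increasing order. Then dim K = 2 and the simplices of K are:

  0-simplices (6): a, b, c, d, e, f
  1-simplices (12): ab, ad, ae, af, bc, bd, be, cd, ce, cf, df, ef
  2-simplices (8): abd, abe, adf, aef, bcd, bce, cdf, cef

giving chain groups C_0 ≅ Z^6, C_1 ≅ Z^12, C_2 ≅ Z^8.

Boundary ∂_1: C_1 → C_0 is given by ∂[p,q] = [q] − [p]. For instance
  ∂ae = e − a.
The 6×12 boundary matrix has rank 5 and Smith normal form diag(1,1,1,1,1).

The boundary map ∂_2: C_2 → C_1 acts by ∂[p,q,r] = [q,r] − [p,r] + [p,q]. For instance
  ∂aef = ef − af + ae,
  ∂bce = ce − be + bc.
As a 12×8 matrix over Z this has rank 7, with invariant factors (1,1,1,1,1,1,1).

Computing H_k = (kernel of ∂_k) / (image of ∂_{k+1}):

  H_0: rank C_0 − rank ∂_1 = 6 − 5 = 1, and the invariant factors of ∂_1 are all 1, so H_0 ≅ Z.
  H_1: rank ker ∂_1 − rank ∂_2 = (12 − 5) − 7 = 0, and the invariant factors of ∂_2 are all 1, so H_1 ≅ 0.
  H_2: rank ker ∂_2 − rank ∂_3 = (8 − 7) − 0 = 1, and there is no ∂_3, so H_2 ≅ Z.

H_0 ≅ Z,  H_1 = 0,  H_2 ≅ Z.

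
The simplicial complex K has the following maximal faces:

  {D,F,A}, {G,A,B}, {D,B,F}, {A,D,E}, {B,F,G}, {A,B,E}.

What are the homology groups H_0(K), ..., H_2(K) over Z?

Take the total order A < B < D < E < F < G on the vertex set. Then K (dimension 2) consists of the simplices:

  0-simplices (6): A, B, D, E, F, G
  1-simplices (12): AB, AD, AE, AF, AG, BD, BE, BF, BG, DE, DF, FG
  2-simplices (6): ABE, ABG, ADE, ADF, BDF, BFG

giving chain groups C_0 ≅ Z^6, C_1 ≅ Z^12, C_2 ≅ Z^6.

∂_1: C_1 → C_0 sends each edge [p,q] (with p < q) to q − p.
As a 6×12 matrix over Z this has rank 5, with invariant factors (1,1,1,1,1).

The boundary map ∂_2: C_2 → C_1 acts by ∂[p,q,r] = [q,r] − [p,r] + [p,q]. For instance
  ∂BFG = FG − BG + BF,
  ∂ADE = DE − AE + AD.
The resulting 12×6 matrix has rank 6, and its Smith normal form has invariant factors (1,1,1,1,1,1).

Now H_k = ker ∂_k / im ∂_{k+1}, so:

  H_0: rank C_0 − rank ∂_1 = 6 − 5 = 1, and the invariant factors of ∂_1 are all 1, so H_0 ≅ Z.
  H_1: rank ker ∂_1 − rank ∂_2 = (12 − 5) − 6 = 1, and the invariant factors of ∂_2 are all 1, so H_1 ≅ Z.
  H_2: rank ker ∂_2 − rank ∂_3 = (6 − 6) − 0 = 0, and there is no ∂_3, so H_2 ≅ 0.

As a check, the Euler characteristic is 6 − 12 + 6 = 0, which agrees with 1 − 1 + 0 = 0.

H_0 ≅ Z,  H_1 ≅ Z,  H_2 = 0.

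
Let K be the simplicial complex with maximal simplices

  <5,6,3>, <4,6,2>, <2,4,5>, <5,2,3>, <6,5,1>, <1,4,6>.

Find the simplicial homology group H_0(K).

We work with the vertex ordering 1 < 2 < 3 < 4 < 5 < 6. The simplices of K, each written with vertices in increasing order, are:

  0-simplices (6): [1], [2], [3], [4], [5], [6]
  1-simplices (12): [1,4], [1,5], [1,6], [2,3], [2,4], [2,5], [2,6], [3,5], [3,6], [4,5], [4,6], [5,6]
  2-simplices (6): [1,4,6], [1,5,6], [2,3,5], [2,4,5], [2,4,6], [3,5,6]

so the chain groups are C_0 ≅ Z^6, C_1 ≅ Z^12, C_2 ≅ Z^6.

Boundary ∂_1: C_1 → C_0 maps an edge to its endpoints' difference, ∂[p,q] = q − p. For instance
  ∂[2,5] = [5] − [2].
The resulting 6×12 matrix has rank 5, and its Smith normal form has invariant factors (1,1,1,1,1).

The boundary map ∂_2: C_2 → C_1 maps a triangle to the signed sum of its edges. For instance
  ∂[1,5,6] = [5,6] − [1,6] + [1,5],
  ∂[2,3,5] = [3,5] − [2,5] + [2,3].
The resulting 12×6 matrix has rank 6, and its Smith normal form has invariant factors (1,1,1,1,1,1).

From H_k ≅ ker(∂_k) / im(∂_{k+1}) we obtain:

  H_0: rank C_0 − rank ∂_1 = 6 − 5 = 1, and the invariant factors of ∂_1 are all 1, so H_0 ≅ Z.

H_0 ≅ Z.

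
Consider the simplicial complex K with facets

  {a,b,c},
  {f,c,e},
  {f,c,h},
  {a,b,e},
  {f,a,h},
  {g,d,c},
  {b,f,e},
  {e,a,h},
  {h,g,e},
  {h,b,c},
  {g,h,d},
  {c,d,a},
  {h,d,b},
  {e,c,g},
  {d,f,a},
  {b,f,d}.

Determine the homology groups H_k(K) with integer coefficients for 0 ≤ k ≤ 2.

H_0 ≅ Z,  H_1 ≅ Z^2,  H_2 ≅ Z.

We work with the vertex ordering a < b < c < d < e < f < g < h. The simplices of K, each written with vertices in increasing order, are:

  0-simplices (8): a, b, c, d, e, f, g, h
  1-simplices (24): ab, ac, ad, ae, af, ah, bc, bd, be, bf, bh, cd, ce, cf, cg, ch, df, dg, dh, ef, eg, eh, fh, gh
  2-simplices (16): abc, abe, acd, adf, aeh, afh, bch, bdf, bdh, bef, cdg, cef, ceg, cfh, dgh, egh

giving chain groups C_0 ≅ Z^8, C_1 ≅ Z^24, C_2 ≅ Z^16.

∂_1: C_1 → C_0 is given by ∂[p,q] = [q] − [p]. For instance
  ∂af = f − a.
As a 8×24 matrix over Z this has rank 7, with invariant factors (1,1,1,1,1,1,1).

The boundary map ∂_2: C_2 → C_1 acts by ∂[p,q,r] = [q,r] − [p,r] + [p,q]. For instance
  ∂cef = ef − cf + ce,
  ∂egh = gh − eh + eg.
As a 24×16 matrix over Z this has rank 15, with invariant factors (1,1,1,1,1,1,1,1,1,1,1,1,1,1,1).

Computing H_k = (kernel of ∂_k) / (image of ∂_{k+1}):

  H_0: rank C_0 − rank ∂_1 = 8 − 7 = 1, and the invariant factors of ∂_1 are all 1, so H_0 = Z.
  H_1: rank ker ∂_1 − rank ∂_2 = (24 − 7) − 15 = 2, and the invariant factors of ∂_2 are all 1, so H_1 = Z^2.
  H_2: rank ker ∂_2 − rank ∂_3 = (16 − 15) − 0 = 1, and there is no ∂_3, so H_2 = Z.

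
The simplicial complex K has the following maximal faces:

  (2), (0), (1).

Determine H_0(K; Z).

H_0 = Z^3.

We work with the vertex ordering 0 < 1 < 2. The simplices of K, each written with vertices in increasing order, are:

  0-simplices (3): [0], [1], [2]

Hence C_0 ≅ Z^3.

Reading off H_k = ker ∂_k / im ∂_{k+1}:

  H_0: rank C_0 − rank ∂_1 = 3 − 0 = 3, and there is no ∂_1, so H_0 = Z^3.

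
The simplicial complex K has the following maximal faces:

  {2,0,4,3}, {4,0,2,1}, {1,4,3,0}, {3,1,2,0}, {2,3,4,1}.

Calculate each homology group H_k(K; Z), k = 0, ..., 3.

H_0 = Z,  H_1 = 0,  H_2 = 0,  H_3 = Z.

We work with the vertex ordering 0 < 1 < 2 < 3 < 4. The simplices of K, each written with vertices in increasing order, are:

  0-simplices (5): [0], [1], [2], [3], [4]
  1-simplices (10): [0,1], [0,2], [0,3], [0,4], [1,2], [1,3], [1,4], [2,3], [2,4], [3,4]
  2-simplices (10): [0,1,2], [0,1,3], [0,1,4], [0,2,3], [0,2,4], [0,3,4], [1,2,3], [1,2,4], [1,3,4], [2,3,4]
  3-simplices (5): [0,1,2,3], [0,1,2,4], [0,1,3,4], [0,2,3,4], [1,2,3,4]

giving chain groups C_0 ≅ Z^5, C_1 ≅ Z^10, C_2 ≅ Z^10, C_3 ≅ Z^5.

Boundary ∂_1: C_1 → C_0 sends each edge [p,q] (with p < q) to q − p.
The 5×10 boundary matrix has rank 4 and Smith normal form diag(1,1,1,1).

The boundary map ∂_2: C_2 → C_1 sends each 2-simplex [p,q,r] to [q,r] − [p,r] + [p,q]. For instance
  ∂[1,3,4] = [3,4] − [1,4] + [1,3],
  ∂[0,3,4] = [3,4] − [0,4] + [0,3].
The 10×10 boundary matrix has rank 6 and Smith normal form diag(1,1,1,1,1,1).

Boundary ∂_3: C_3 → C_2 sends each 3-simplex σ to the alternating sum Σ_i (−1)^i (σ with its i-th vertex removed). For instance
  ∂[0,1,2,4] = [1,2,4] − [0,2,4] + [0,1,4] − [0,1,2],
  ∂[0,1,3,4] = [1,3,4] − [0,3,4] + [0,1,4] − [0,1,3].
This gives a 10×5 integer matrix of rank 4; reducing to Smith normal form yields diagonal entries (1,1,1,1).

Computing H_k = (kernel of ∂_k) / (image of ∂_{k+1}):

  H_0: rank C_0 − rank ∂_1 = 5 − 4 = 1, and the invariant factors of ∂_1 are all 1, so H_0 = Z.
  H_1: rank ker ∂_1 − rank ∂_2 = (10 − 4) − 6 = 0, and the invariant factors of ∂_2 are all 1, so H_1 = 0.
  H_2: rank ker ∂_2 − rank ∂_3 = (10 − 6) − 4 = 0, and the invariant factors of ∂_3 are all 1, so H_2 = 0.
  H_3: rank ker ∂_3 − rank ∂_4 = (5 − 4) − 0 = 1, and there is no ∂_4, so H_3 = Z.

(K is a triangulation of the 3-sphere S^3.)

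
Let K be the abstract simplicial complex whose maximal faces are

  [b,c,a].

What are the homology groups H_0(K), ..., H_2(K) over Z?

H_0 ≅ Z,  H_1 = 0,  H_2 = 0.

Take the total order a < b < c on the vertex set. Then K (dimension 2) consists of the simplices:

  0-simplices (3): a, b, c
  1-simplices (3): ab, ac, bc
  2-simplices (1): abc

Hence C_0 ≅ Z^3, C_1 ≅ Z^3, C_2 ≅ Z^1.

The boundary map ∂_1: C_1 → C_0 sends each edge [p,q] (with p < q) to q − p.
The 3×3 boundary matrix has rank 2 and Smith normal form diag(1,1).

Boundary ∂_2: C_2 → C_1 acts by ∂[p,q,r] = [q,r] − [p,r] + [p,q]. For instance
  ∂abc = bc − ac + ab.
This gives a 3×1 integer matrix of rank 1; reducing to Smith normal form yields diagonal entries (1).

Computing H_k = (kernel of ∂_k) / (image of ∂_{k+1}):

  H_0: rank C_0 − rank ∂_1 = 3 − 2 = 1, and the invariant factors of ∂_1 are all 1, so H_0 = Z.
  H_1: rank ker ∂_1 − rank ∂_2 = (3 − 2) − 1 = 0, and the invariant factors of ∂_2 are all 1, so H_1 = 0.
  H_2: rank ker ∂_2 − rank ∂_3 = (1 − 1) − 0 = 0, and there is no ∂_3, so H_2 = 0.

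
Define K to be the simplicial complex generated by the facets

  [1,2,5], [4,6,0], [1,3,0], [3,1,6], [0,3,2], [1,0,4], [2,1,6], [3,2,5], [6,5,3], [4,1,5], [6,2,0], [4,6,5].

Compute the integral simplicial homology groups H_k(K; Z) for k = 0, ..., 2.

We work with the vertex ordering 0 < 1 < 2 < 3 < 4 < 5 < 6. The simplices of K, each written with vertices in increasing order, are:

  0-simplices (7): [0], [1], [2], [3], [4], [5], [6]
  1-simplices (18): [0,1], [0,2], [0,3], [0,4], [0,6], [1,2], [1,3], [1,4], [1,5], [1,6], [2,3], [2,5], [2,6], [3,5], [3,6], [4,5], [4,6], [5,6]
  2-simplices (12): [0,1,3], [0,1,4], [0,2,3], [0,2,6], [0,4,6], [1,2,5], [1,2,6], [1,3,6], [1,4,5], [2,3,5], [3,5,6], [4,5,6]

giving chain groups C_0 ≅ Z^7, C_1 ≅ Z^18, C_2 ≅ Z^12.

Boundary ∂_1: C_1 → C_0 sends each edge [p,q] (with p < q) to q − p. For instance
  ∂[0,4] = [4] − [0].
This gives a 7×18 integer matrix of rank 6; reducing to Smith normal form yields diagonal entries (1,1,1,1,1,1).

Boundary ∂_2: C_2 → C_1 acts by ∂[p,q,r] = [q,r] − [p,r] + [p,q]. For instance
  ∂[1,4,5] = [4,5] − [1,5] + [1,4],
  ∂[0,2,3] = [2,3] − [0,3] + [0,2].
As a 18×12 matrix over Z this has rank 12, with invariant factors (1,1,1,1,1,1,1,1,1,1,1,2).

From H_k ≅ ker(∂_k) / im(∂_{k+1}) we obtain:

  H_0: rank C_0 − rank ∂_1 = 7 − 6 = 1, and the invariant factors of ∂_1 are all 1, so H_0 = Z.
  H_1: rank ker ∂_1 − rank ∂_2 = (18 − 6) − 12 = 0, and ∂_2 has invariant factor 2 > 1, so H_1 = Z/2.
  H_2: rank ker ∂_2 − rank ∂_3 = (12 − 12) − 0 = 0, and there is no ∂_3, so H_2 = 0.

(K is a triangulation of the real projective plane RP^2.)

H_0 ≅ Z,  H_1 ≅ Z/2,  H_2 = 0.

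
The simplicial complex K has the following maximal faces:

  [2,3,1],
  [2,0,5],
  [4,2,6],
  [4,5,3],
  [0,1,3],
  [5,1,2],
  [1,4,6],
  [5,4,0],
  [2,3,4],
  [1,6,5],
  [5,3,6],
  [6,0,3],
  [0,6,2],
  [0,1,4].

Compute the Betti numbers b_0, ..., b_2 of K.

b_0 = 1, b_1 = 2, b_2 = 1.

Fix the vertex order 0 < 1 < 2 < 3 < 4 < 5 < 6 and write every simplex with vertices in increasing order. Then dim K = 2 and the simplices of K are:

  0-simplices (7): [0], [1], [2], [3], [4], [5], [6]
  1-simplices (21): [0,1], [0,2], [0,3], [0,4], [0,5], [0,6], [1,2], [1,3], [1,4], [1,5], [1,6], [2,3], [2,4], [2,5], [2,6], [3,4], [3,5], [3,6], [4,5], [4,6], [5,6]
  2-simplices (14): [0,1,3], [0,1,4], [0,2,5], [0,2,6], [0,3,6], [0,4,5], [1,2,3], [1,2,5], [1,4,6], [1,5,6], [2,3,4], [2,4,6], [3,4,5], [3,5,6]

so the chain groups are C_0 ≅ Z^7, C_1 ≅ Z^21, C_2 ≅ Z^14.

∂_1: C_1 → C_0 maps an edge to its endpoints' difference, ∂[p,q] = q − p. For instance
  ∂[0,5] = [5] − [0].
The 7×21 boundary matrix has rank 6 and Smith normal form diag(1,1,1,1,1,1).

∂_2: C_2 → C_1 maps a triangle to the signed sum of its edges. For instance
  ∂[3,5,6] = [5,6] − [3,6] + [3,5],
  ∂[0,1,3] = [1,3] − [0,3] + [0,1].
This gives a 21×14 integer matrix of rank 13; reducing to Smith normal form yields diagonal entries (1,1,1,1,1,1,1,1,1,1,1,1,1).

Now H_k = ker ∂_k / im ∂_{k+1}, so:

  H_0: rank C_0 − rank ∂_1 = 7 − 6 = 1, and the invariant factors of ∂_1 are all 1, so H_0 = Z.
  H_1: rank ker ∂_1 − rank ∂_2 = (21 − 6) − 13 = 2, and the invariant factors of ∂_2 are all 1, so H_1 = Z^2.
  H_2: rank ker ∂_2 − rank ∂_3 = (14 − 13) − 0 = 1, and there is no ∂_3, so H_2 = Z.

Hence the Betti numbers are b_0 = 1, b_1 = 2, b_2 = 1.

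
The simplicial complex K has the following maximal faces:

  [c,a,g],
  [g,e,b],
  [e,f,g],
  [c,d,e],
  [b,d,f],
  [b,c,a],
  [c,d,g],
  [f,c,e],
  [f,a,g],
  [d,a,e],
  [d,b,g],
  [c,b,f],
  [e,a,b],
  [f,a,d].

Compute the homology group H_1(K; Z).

H_1 ≅ Z^2.

Order the vertices as a < b < c < d < e < f < g. Listing each simplex with vertices in this order, K has dimension 2 with simplices:

  0-simplices (7): a, b, c, d, e, f, g
  1-simplices (21): ab, ac, ad, ae, af, ag, bc, bd, be, bf, bg, cd, ce, cf, cg, de, df, dg, ef, eg, fg
  2-simplices (14): abc, abe, acg, ade, adf, afg, bcf, bdf, bdg, beg, cde, cdg, cef, efg

so the chain groups are C_0 ≅ Z^7, C_1 ≅ Z^21, C_2 ≅ Z^14.

∂_1: C_1 → C_0 is given by ∂[p,q] = [q] − [p].
As a 7×21 matrix over Z this has rank 6, with invariant factors (1,1,1,1,1,1).

The boundary map ∂_2: C_2 → C_1 acts by ∂[p,q,r] = [q,r] − [p,r] + [p,q]. For instance
  ∂bdf = df − bf + bd,
  ∂bcf = cf − bf + bc.
This gives a 21×14 integer matrix of rank 13; reducing to Smith normal form yields diagonal entries (1,1,1,1,1,1,1,1,1,1,1,1,1).

Now H_k = ker ∂_k / im ∂_{k+1}, so:

  H_1: rank ker ∂_1 − rank ∂_2 = (21 − 6) − 13 = 2, and the invariant factors of ∂_2 are all 1, so H_1 ≅ Z^2.

(K is a triangulation of the torus T^2.)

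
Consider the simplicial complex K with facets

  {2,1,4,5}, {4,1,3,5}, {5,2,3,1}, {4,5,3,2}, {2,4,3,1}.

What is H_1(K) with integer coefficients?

Take the total order 1 < 2 < 3 < 4 < 5 on the vertex set. Then K (dimension 3) consists of the simplices:

  0-simplices (5): [1], [2], [3], [4], [5]
  1-simplices (10): [1,2], [1,3], [1,4], [1,5], [2,3], [2,4], [2,5], [3,4], [3,5], [4,5]
  2-simplices (10): [1,2,3], [1,2,4], [1,2,5], [1,3,4], [1,3,5], [1,4,5], [2,3,4], [2,3,5], [2,4,5], [3,4,5]
  3-simplices (5): [1,2,3,4], [1,2,3,5], [1,2,4,5], [1,3,4,5], [2,3,4,5]

so the chain groups are C_0 ≅ Z^5, C_1 ≅ Z^10, C_2 ≅ Z^10, C_3 ≅ Z^5.

∂_1: C_1 → C_0 is given by ∂[p,q] = [q] − [p].
The resulting 5×10 matrix has rank 4, and its Smith normal form has invariant factors (1,1,1,1).

∂_2: C_2 → C_1 sends each 2-simplex [p,q,r] to [q,r] − [p,r] + [p,q]. For instance
  ∂[1,2,3] = [2,3] − [1,3] + [1,2],
  ∂[2,3,5] = [3,5] − [2,5] + [2,3].
As a 10×10 matrix over Z this has rank 6, with invariant factors (1,1,1,1,1,1).

The boundary map ∂_3: C_3 → C_2 sends each 3-simplex σ to the alternating sum Σ_i (−1)^i (σ with its i-th vertex removed). For instance
  ∂[2,3,4,5] = [3,4,5] − [2,4,5] + [2,3,5] − [2,3,4],
  ∂[1,2,4,5] = [2,4,5] − [1,4,5] + [1,2,5] − [1,2,4].
The resulting 10×5 matrix has rank 4, and its Smith normal form has invariant factors (1,1,1,1).

Computing H_k = (kernel of ∂_k) / (image of ∂_{k+1}):

  H_1: rank ker ∂_1 − rank ∂_2 = (10 − 4) − 6 = 0, and the invariant factors of ∂_2 are all 1, so H_1 ≅ 0.

(K is a triangulation of the 3-sphere S^3.)

H_1 = 0.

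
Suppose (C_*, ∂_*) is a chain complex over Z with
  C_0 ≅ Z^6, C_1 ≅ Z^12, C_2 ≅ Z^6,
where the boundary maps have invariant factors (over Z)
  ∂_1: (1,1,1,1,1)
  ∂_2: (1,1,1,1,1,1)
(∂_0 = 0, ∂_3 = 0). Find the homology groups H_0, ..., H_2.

H_0: b_0 = 6 − 0 − 5 = 1; torsion from ∂_1 factors > 1: none. So H_0 ≅ Z.
H_1: b_1 = 12 − 5 − 6 = 1; torsion from ∂_2 factors > 1: none. So H_1 ≅ Z.
H_2: b_2 = 6 − 6 − 0 = 0; torsion from ∂_3 factors > 1: none. So H_2 ≅ 0.

H_0 ≅ Z,  H_1 ≅ Z,  H_2 = 0.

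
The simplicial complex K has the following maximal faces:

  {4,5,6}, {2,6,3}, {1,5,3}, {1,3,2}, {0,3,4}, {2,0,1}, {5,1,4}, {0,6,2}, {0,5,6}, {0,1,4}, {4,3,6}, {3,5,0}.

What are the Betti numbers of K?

Fix the vertex order 0 < 1 < 2 < 3 < 4 < 5 < 6 and write every simplex with vertices in increasing order. Then dim K = 2 and the simplices of K are:

  0-simplices (7): [0], [1], [2], [3], [4], [5], [6]
  1-simplices (18): [0,1], [0,2], [0,3], [0,4], [0,5], [0,6], [1,2], [1,3], [1,4], [1,5], [2,3], [2,6], [3,4], [3,5], [3,6], [4,5], [4,6], [5,6]
  2-simplices (12): [0,1,2], [0,1,4], [0,2,6], [0,3,4], [0,3,5], [0,5,6], [1,2,3], [1,3,5], [1,4,5], [2,3,6], [3,4,6], [4,5,6]

giving chain groups C_0 ≅ Z^7, C_1 ≅ Z^18, C_2 ≅ Z^12.

∂_1: C_1 → C_0 maps an edge to its endpoints' difference, ∂[p,q] = q − p.
The 7×18 boundary matrix has rank 6 and Smith normal form diag(1,1,1,1,1,1).

∂_2: C_2 → C_1 acts by ∂[p,q,r] = [q,r] − [p,r] + [p,q]. For instance
  ∂[0,2,6] = [2,6] − [0,6] + [0,2],
  ∂[0,3,4] = [3,4] − [0,4] + [0,3].
The 18×12 boundary matrix has rank 12 and Smith normal form diag(1,1,1,1,1,1,1,1,1,1,1,2).

Computing H_k = (kernel of ∂_k) / (image of ∂_{k+1}):

  H_0: rank C_0 − rank ∂_1 = 7 − 6 = 1, and the invariant factors of ∂_1 are all 1, so H_0 = Z.
  H_1: rank ker ∂_1 − rank ∂_2 = (18 − 6) − 12 = 0, and ∂_2 has invariant factor 2 > 1, so H_1 = Z/2Z.
  H_2: rank ker ∂_2 − rank ∂_3 = (12 − 12) − 0 = 0, and there is no ∂_3, so H_2 = 0.

As a check, the Euler characteristic is 7 − 18 + 12 = 1, which agrees with 1 − 0 + 0 = 1.

Hence the Betti numbers are b_0 = 1, b_1 = 0, b_2 = 0.

b_0 = 1, b_1 = 0, b_2 = 0.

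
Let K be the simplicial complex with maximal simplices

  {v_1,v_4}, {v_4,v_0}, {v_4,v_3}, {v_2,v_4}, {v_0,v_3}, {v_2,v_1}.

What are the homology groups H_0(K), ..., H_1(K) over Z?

H_0 ≅ Z,  H_1 ≅ Z^2.

We work with the vertex ordering v_0 < v_1 < v_2 < v_3 < v_4. The simplices of K, each written with vertices in increasing order, are:

  0-simplices (5): [v_0], [v_1], [v_2], [v_3], [v_4]
  1-simplices (6): [v_0,v_3], [v_0,v_4], [v_1,v_2], [v_1,v_4], [v_2,v_4], [v_3,v_4]

so the chain groups are C_0 ≅ Z^5, C_1 ≅ Z^6.

Boundary ∂_1: C_1 → C_0 sends each edge [p,q] (with p < q) to q − p. For instance
  ∂[v_1,v_4] = [v_4] − [v_1].
This gives a 5×6 integer matrix of rank 4; reducing to Smith normal form yields diagonal entries (1,1,1,1).

From H_k ≅ ker(∂_k) / im(∂_{k+1}) we obtain:

  H_0: rank C_0 − rank ∂_1 = 5 − 4 = 1, and the invariant factors of ∂_1 are all 1, so H_0 = Z.
  H_1: rank ker ∂_1 − rank ∂_2 = (6 − 4) − 0 = 2, and there is no ∂_2, so H_1 = Z^2.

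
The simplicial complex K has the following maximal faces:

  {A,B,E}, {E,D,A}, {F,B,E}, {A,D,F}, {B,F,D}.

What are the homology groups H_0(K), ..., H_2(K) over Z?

H_0 ≅ Z,  H_1 ≅ Z,  H_2 = 0.

Order the vertices as A < B < D < E < F. Listing each simplex with vertices in this order, K has dimension 2 with simplices:

  0-simplices (5): A, B, D, E, F
  1-simplices (10): AB, AD, AE, AF, BD, BE, BF, DE, DF, EF
  2-simplices (5): ABE, ADE, ADF, BDF, BEF

Hence C_0 ≅ Z^5, C_1 ≅ Z^10, C_2 ≅ Z^5.

∂_1: C_1 → C_0 sends each edge [p,q] (with p < q) to q − p.
The 5×10 boundary matrix has rank 4 and Smith normal form diag(1,1,1,1).

∂_2: C_2 → C_1 sends each 2-simplex [p,q,r] to [q,r] − [p,r] + [p,q]. For instance
  ∂ADF = DF − AF + AD,
  ∂BDF = DF − BF + BD.
As a 10×5 matrix over Z this has rank 5, with invariant factors (1,1,1,1,1).

Computing H_k = (kernel of ∂_k) / (image of ∂_{k+1}):

  H_0: rank C_0 − rank ∂_1 = 5 − 4 = 1, and the invariant factors of ∂_1 are all 1, so H_0 = Z.
  H_1: rank ker ∂_1 − rank ∂_2 = (10 − 4) − 5 = 1, and the invariant factors of ∂_2 are all 1, so H_1 = Z.
  H_2: rank ker ∂_2 − rank ∂_3 = (5 − 5) − 0 = 0, and there is no ∂_3, so H_2 = 0.

As a check, the Euler characteristic is 5 − 10 + 5 = 0, which agrees with 1 − 1 + 0 = 0.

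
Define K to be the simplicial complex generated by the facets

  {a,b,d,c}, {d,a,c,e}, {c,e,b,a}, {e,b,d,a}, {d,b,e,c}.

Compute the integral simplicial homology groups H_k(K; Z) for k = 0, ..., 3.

H_0 ≅ Z,  H_1 = 0,  H_2 = 0,  H_3 ≅ Z.

We work with the vertex ordering a < b < c < d < e. The simplices of K, each written with vertices in increasing order, are:

  0-simplices (5): a, b, c, d, e
  1-simplices (10): ab, ac, ad, ae, bc, bd, be, cd, ce, de
  2-simplices (10): abc, abd, abe, acd, ace, ade, bcd, bce, bde, cde
  3-simplices (5): abcd, abce, abde, acde, bcde

Hence C_0 ≅ Z^5, C_1 ≅ Z^10, C_2 ≅ Z^10, C_3 ≅ Z^5.

∂_1: C_1 → C_0 is given by ∂[p,q] = [q] − [p].
As a 5×10 matrix over Z this has rank 4, with invariant factors (1,1,1,1).

Boundary ∂_2: C_2 → C_1 sends each 2-simplex [p,q,r] to [q,r] − [p,r] + [p,q]. For instance
  ∂bde = de − be + bd,
  ∂cde = de − ce + cd.
As a 10×10 matrix over Z this has rank 6, with invariant factors (1,1,1,1,1,1).

The boundary map ∂_3: C_3 → C_2 sends each 3-simplex σ to the alternating sum Σ_i (−1)^i (σ with its i-th vertex removed). For instance
  ∂acde = cde − ade + ace − acd,
  ∂abcd = bcd − acd + abd − abc.
This gives a 10×5 integer matrix of rank 4; reducing to Smith normal form yields diagonal entries (1,1,1,1).

From H_k ≅ ker(∂_k) / im(∂_{k+1}) we obtain:

  H_0: rank C_0 − rank ∂_1 = 5 − 4 = 1, and the invariant factors of ∂_1 are all 1, so H_0 ≅ Z.
  H_1: rank ker ∂_1 − rank ∂_2 = (10 − 4) − 6 = 0, and the invariant factors of ∂_2 are all 1, so H_1 ≅ 0.
  H_2: rank ker ∂_2 − rank ∂_3 = (10 − 6) − 4 = 0, and the invariant factors of ∂_3 are all 1, so H_2 ≅ 0.
  H_3: rank ker ∂_3 − rank ∂_4 = (5 − 4) − 0 = 1, and there is no ∂_4, so H_3 ≅ Z.

As a check, the Euler characteristic is 5 − 10 + 10 − 5 = 0, which agrees with 1 − 0 + 0 − 1 = 0.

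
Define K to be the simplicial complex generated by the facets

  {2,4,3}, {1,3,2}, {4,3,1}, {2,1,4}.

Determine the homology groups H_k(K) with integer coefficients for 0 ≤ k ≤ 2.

H_0 ≅ Z,  H_1 = 0,  H_2 ≅ Z.

K has 4 vertices, 6 edges, 4 triangles.
rank ∂_0 = 0, rank ∂_1 = 3 ⇒ b_0 = 4 − 0 − 3 = 1; all invariant factors of ∂_1 are 1 so no torsion. So H_0 = Z.
rank ∂_1 = 3, rank ∂_2 = 3 ⇒ b_1 = 6 − 3 − 3 = 0; all invariant factors of ∂_2 are 1 so no torsion. So H_1 = 0.
rank ∂_2 = 3, rank ∂_3 = 0 ⇒ b_2 = 4 − 3 − 0 = 1. So H_2 = Z.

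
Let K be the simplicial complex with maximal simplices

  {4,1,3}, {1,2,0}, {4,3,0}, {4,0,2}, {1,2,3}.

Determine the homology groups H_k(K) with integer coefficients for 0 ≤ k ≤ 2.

H_0 ≅ Z,  H_1 ≅ Z,  H_2 = 0.

We work with the vertex ordering 0 < 1 < 2 < 3 < 4. The simplices of K, each written with vertices in increasing order, are:

  0-simplices (5): [0], [1], [2], [3], [4]
  1-simplices (10): [0,1], [0,2], [0,3], [0,4], [1,2], [1,3], [1,4], [2,3], [2,4], [3,4]
  2-simplices (5): [0,1,2], [0,2,4], [0,3,4], [1,2,3], [1,3,4]

giving chain groups C_0 ≅ Z^5, C_1 ≅ Z^10, C_2 ≅ Z^5.

∂_1: C_1 → C_0 maps an edge to its endpoints' difference, ∂[p,q] = q − p. For instance
  ∂[1,4] = [4] − [1].
The resulting 5×10 matrix has rank 4, and its Smith normal form has invariant factors (1,1,1,1).

The boundary map ∂_2: C_2 → C_1 maps a triangle to the signed sum of its edges. For instance
  ∂[1,2,3] = [2,3] − [1,3] + [1,2],
  ∂[0,1,2] = [1,2] − [0,2] + [0,1].
As a 10×5 matrix over Z this has rank 5, with invariant factors (1,1,1,1,1).

Now H_k = ker ∂_k / im ∂_{k+1}, so:

  H_0: rank C_0 − rank ∂_1 = 5 − 4 = 1, and the invariant factors of ∂_1 are all 1, so H_0 = Z.
  H_1: rank ker ∂_1 − rank ∂_2 = (10 − 4) − 5 = 1, and the invariant factors of ∂_2 are all 1, so H_1 = Z.
  H_2: rank ker ∂_2 − rank ∂_3 = (5 − 5) − 0 = 0, and there is no ∂_3, so H_2 = 0.

As a check, the Euler characteristic is 5 − 10 + 5 = 0, which agrees with 1 − 1 + 0 = 0.
(K is a triangulation of the Möbius band.)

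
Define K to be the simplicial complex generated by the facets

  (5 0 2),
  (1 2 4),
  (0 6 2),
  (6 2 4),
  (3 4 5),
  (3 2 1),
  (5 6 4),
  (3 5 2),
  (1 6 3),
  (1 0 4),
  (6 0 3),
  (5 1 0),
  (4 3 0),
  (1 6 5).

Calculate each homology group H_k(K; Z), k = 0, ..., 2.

Order the vertices as 0 < 1 < 2 < 3 < 4 < 5 < 6. Listing each simplex with vertices in this order, K has dimension 2 with simplices:

  0-simplices (7): [0], [1], [2], [3], [4], [5], [6]
  1-simplices (21): [0,1], [0,2], [0,3], [0,4], [0,5], [0,6], [1,2], [1,3], [1,4], [1,5], [1,6], [2,3], [2,4], [2,5], [2,6], [3,4], [3,5], [3,6], [4,5], [4,6], [5,6]
  2-simplices (14): [0,1,4], [0,1,5], [0,2,5], [0,2,6], [0,3,4], [0,3,6], [1,2,3], [1,2,4], [1,3,6], [1,5,6], [2,3,5], [2,4,6], [3,4,5], [4,5,6]

so the chain groups are C_0 ≅ Z^7, C_1 ≅ Z^21, C_2 ≅ Z^14.

The boundary map ∂_1: C_1 → C_0 is given by ∂[p,q] = [q] − [p]. For instance
  ∂[1,3] = [3] − [1].
The resulting 7×21 matrix has rank 6, and its Smith normal form has invariant factors (1,1,1,1,1,1).

Boundary ∂_2: C_2 → C_1 maps a triangle to the signed sum of its edges. For instance
  ∂[0,2,6] = [2,6] − [0,6] + [0,2],
  ∂[1,2,3] = [2,3] − [1,3] + [1,2].
The 21×14 boundary matrix has rank 13 and Smith normal form diag(1,1,1,1,1,1,1,1,1,1,1,1,1).

From H_k ≅ ker(∂_k) / im(∂_{k+1}) we obtain:

  H_0: rank C_0 − rank ∂_1 = 7 − 6 = 1, and the invariant factors of ∂_1 are all 1, so H_0 ≅ Z.
  H_1: rank ker ∂_1 − rank ∂_2 = (21 − 6) − 13 = 2, and the invariant factors of ∂_2 are all 1, so H_1 ≅ Z^2.
  H_2: rank ker ∂_2 − rank ∂_3 = (14 − 13) − 0 = 1, and there is no ∂_3, so H_2 ≅ Z.

(K is a triangulation of the torus T^2.)

H_0 ≅ Z,  H_1 ≅ Z^2,  H_2 ≅ Z.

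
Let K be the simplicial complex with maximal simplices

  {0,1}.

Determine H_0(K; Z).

H_0 ≅ Z.

Take the total order 0 < 1 on the vertex set. Then K (dimension 1) consists of the simplices:

  0-simplices (2): [0], [1]
  1-simplices (1): [0,1]

Hence C_0 ≅ Z^2, C_1 ≅ Z^1.

The boundary map ∂_1: C_1 → C_0 maps an edge to its endpoints' difference, ∂[p,q] = q − p. For instance
  ∂[0,1] = [1] − [0].
The 2×1 boundary matrix has rank 1 and Smith normal form diag(1).

Now H_k = ker ∂_k / im ∂_{k+1}, so:

  H_0: rank C_0 − rank ∂_1 = 2 − 1 = 1, and the invariant factors of ∂_1 are all 1, so H_0 = Z.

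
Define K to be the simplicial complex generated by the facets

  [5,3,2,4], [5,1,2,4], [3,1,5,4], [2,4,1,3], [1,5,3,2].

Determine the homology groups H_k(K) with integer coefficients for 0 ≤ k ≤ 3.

H_0 ≅ Z,  H_1 = 0,  H_2 = 0,  H_3 ≅ Z.

Fix the vertex order 1 < 2 < 3 < 4 < 5 and write every simplex with vertices in increasing order. Then dim K = 3 and the simplices of K are:

  0-simplices (5): [1], [2], [3], [4], [5]
  1-simplices (10): [1,2], [1,3], [1,4], [1,5], [2,3], [2,4], [2,5], [3,4], [3,5], [4,5]
  2-simplices (10): [1,2,3], [1,2,4], [1,2,5], [1,3,4], [1,3,5], [1,4,5], [2,3,4], [2,3,5], [2,4,5], [3,4,5]
  3-simplices (5): [1,2,3,4], [1,2,3,5], [1,2,4,5], [1,3,4,5], [2,3,4,5]

so the chain groups are C_0 ≅ Z^5, C_1 ≅ Z^10, C_2 ≅ Z^10, C_3 ≅ Z^5.

∂_1: C_1 → C_0 is given by ∂[p,q] = [q] − [p].
This gives a 5×10 integer matrix of rank 4; reducing to Smith normal form yields diagonal entries (1,1,1,1).

Boundary ∂_2: C_2 → C_1 sends each 2-simplex [p,q,r] to [q,r] − [p,r] + [p,q]. For instance
  ∂[1,2,3] = [2,3] − [1,3] + [1,2],
  ∂[2,4,5] = [4,5] − [2,5] + [2,4].
As a 10×10 matrix over Z this has rank 6, with invariant factors (1,1,1,1,1,1).

The boundary map ∂_3: C_3 → C_2 sends each 3-simplex σ to the alternating sum Σ_i (−1)^i (σ with its i-th vertex removed). For instance
  ∂[2,3,4,5] = [3,4,5] − [2,4,5] + [2,3,5] − [2,3,4],
  ∂[1,2,4,5] = [2,4,5] − [1,4,5] + [1,2,5] − [1,2,4].
The resulting 10×5 matrix has rank 4, and its Smith normal form has invariant factors (1,1,1,1).

Reading off H_k = ker ∂_k / im ∂_{k+1}:

  H_0: rank C_0 − rank ∂_1 = 5 − 4 = 1, and the invariant factors of ∂_1 are all 1, so H_0 ≅ Z.
  H_1: rank ker ∂_1 − rank ∂_2 = (10 − 4) − 6 = 0, and the invariant factors of ∂_2 are all 1, so H_1 ≅ 0.
  H_2: rank ker ∂_2 − rank ∂_3 = (10 − 6) − 4 = 0, and the invariant factors of ∂_3 are all 1, so H_2 ≅ 0.
  H_3: rank ker ∂_3 − rank ∂_4 = (5 − 4) − 0 = 1, and there is no ∂_4, so H_3 ≅ Z.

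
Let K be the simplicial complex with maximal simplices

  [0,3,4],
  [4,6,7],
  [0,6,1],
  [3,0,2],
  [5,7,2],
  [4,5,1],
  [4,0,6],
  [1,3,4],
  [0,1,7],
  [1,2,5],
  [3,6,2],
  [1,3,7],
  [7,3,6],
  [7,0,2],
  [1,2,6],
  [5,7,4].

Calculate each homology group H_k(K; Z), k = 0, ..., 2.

H_0 = Z,  H_1 = Z^2,  H_2 = Z.

K has 8 vertices, 24 edges, 16 triangles.
rank ∂_0 = 0, rank ∂_1 = 7 ⇒ b_0 = 8 − 0 − 7 = 1; all invariant factors of ∂_1 are 1 so no torsion. So H_0 = Z.
rank ∂_1 = 7, rank ∂_2 = 15 ⇒ b_1 = 24 − 7 − 15 = 2; all invariant factors of ∂_2 are 1 so no torsion. So H_1 = Z^2.
rank ∂_2 = 15, rank ∂_3 = 0 ⇒ b_2 = 16 − 15 − 0 = 1. So H_2 = Z.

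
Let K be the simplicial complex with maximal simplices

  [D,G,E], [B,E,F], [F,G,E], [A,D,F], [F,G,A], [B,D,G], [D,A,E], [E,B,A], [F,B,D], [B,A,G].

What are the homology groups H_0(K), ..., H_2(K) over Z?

Fix the vertex order A < B < D < E < F < G and write every simplex with vertices in increasing order. Then dim K = 2 and the simplices of K are:

  0-simplices (6): A, B, D, E, F, G
  1-simplices (15): AB, AD, AE, AF, AG, BD, BE, BF, BG, DE, DF, DG, EF, EG, FG
  2-simplices (10): ABE, ABG, ADE, ADF, AFG, BDF, BDG, BEF, DEG, EFG

Hence C_0 ≅ Z^6, C_1 ≅ Z^15, C_2 ≅ Z^10.

∂_1: C_1 → C_0 is given by ∂[p,q] = [q] − [p]. For instance
  ∂BF = F − B.
This gives a 6×15 integer matrix of rank 5; reducing to Smith normal form yields diagonal entries (1,1,1,1,1).

Boundary ∂_2: C_2 → C_1 sends each 2-simplex [p,q,r] to [q,r] − [p,r] + [p,q]. For instance
  ∂ABE = BE − AE + AB,
  ∂BEF = EF − BF + BE.
This gives a 15×10 integer matrix of rank 10; reducing to Smith normal form yields diagonal entries (1,1,1,1,1,1,1,1,1,2).

Now H_k = ker ∂_k / im ∂_{k+1}, so:

  H_0: rank C_0 − rank ∂_1 = 6 − 5 = 1, and the invariant factors of ∂_1 are all 1, so H_0 ≅ Z.
  H_1: rank ker ∂_1 − rank ∂_2 = (15 − 5) − 10 = 0, and ∂_2 has invariant factor 2 > 1, so H_1 ≅ Z/2.
  H_2: rank ker ∂_2 − rank ∂_3 = (10 − 10) − 0 = 0, and there is no ∂_3, so H_2 ≅ 0.

As a check, the Euler characteristic is 6 − 15 + 10 = 1, which agrees with 1 − 0 + 0 = 1.

H_0 ≅ Z,  H_1 ≅ Z/2,  H_2 = 0.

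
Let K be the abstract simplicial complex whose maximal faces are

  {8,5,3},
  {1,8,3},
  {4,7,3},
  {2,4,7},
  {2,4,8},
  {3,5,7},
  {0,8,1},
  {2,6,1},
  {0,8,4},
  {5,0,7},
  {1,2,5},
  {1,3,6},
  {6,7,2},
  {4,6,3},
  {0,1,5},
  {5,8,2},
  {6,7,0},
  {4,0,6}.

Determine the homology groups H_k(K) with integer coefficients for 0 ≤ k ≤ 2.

Take the total order 0 < 1 < 2 < 3 < 4 < 5 < 6 < 7 < 8 on the vertex set. Then K (dimension 2) consists of the simplices:

  0-simplices (9): [0], [1], [2], [3], [4], [5], [6], [7], [8]
  1-simplices (27): (27 of them)
  2-simplices (18): [0,1,5], [0,1,8], [0,4,6], [0,4,8], [0,5,7], [0,6,7], [1,2,5], [1,2,6], [1,3,6], [1,3,8], [2,4,7], [2,4,8], [2,5,8], [2,6,7], [3,4,6], [3,4,7], [3,5,7], [3,5,8]

so the chain groups are C_0 ≅ Z^9, C_1 ≅ Z^27, C_2 ≅ Z^18.

The boundary map ∂_1: C_1 → C_0 is given by ∂[p,q] = [q] − [p]. For instance
  ∂[0,8] = [8] − [0].
As a 9×27 matrix over Z this has rank 8, with invariant factors (1,1,1,1,1,1,1,1).

∂_2: C_2 → C_1 acts by ∂[p,q,r] = [q,r] − [p,r] + [p,q]. For instance
  ∂[0,4,6] = [4,6] − [0,6] + [0,4],
  ∂[0,1,8] = [1,8] − [0,8] + [0,1].
This gives a 27×18 integer matrix of rank 18; reducing to Smith normal form yields diagonal entries (1,1,1,1,1,1,1,1,1,1,1,1,1,1,1,1,1,2).

Now H_k = ker ∂_k / im ∂_{k+1}, so:

  H_0: rank C_0 − rank ∂_1 = 9 − 8 = 1, and the invariant factors of ∂_1 are all 1, so H_0 = Z.
  H_1: rank ker ∂_1 − rank ∂_2 = (27 − 8) − 18 = 1, and ∂_2 has invariant factor 2 > 1, so H_1 = Z ⊕ Z/2Z.
  H_2: rank ker ∂_2 − rank ∂_3 = (18 − 18) − 0 = 0, and there is no ∂_3, so H_2 = 0.

(K is a triangulation of the Klein bottle.)

H_0 ≅ Z,  H_1 ≅ Z ⊕ Z/2Z,  H_2 = 0.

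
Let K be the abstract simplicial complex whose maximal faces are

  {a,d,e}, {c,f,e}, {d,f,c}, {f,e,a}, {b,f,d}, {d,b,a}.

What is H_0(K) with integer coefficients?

H_0 ≅ Z.

K has 6 vertices, 12 edges, 6 triangles.
rank ∂_0 = 0, rank ∂_1 = 5 ⇒ b_0 = 6 − 0 − 5 = 1; all invariant factors of ∂_1 are 1 so no torsion. So H_0 = Z.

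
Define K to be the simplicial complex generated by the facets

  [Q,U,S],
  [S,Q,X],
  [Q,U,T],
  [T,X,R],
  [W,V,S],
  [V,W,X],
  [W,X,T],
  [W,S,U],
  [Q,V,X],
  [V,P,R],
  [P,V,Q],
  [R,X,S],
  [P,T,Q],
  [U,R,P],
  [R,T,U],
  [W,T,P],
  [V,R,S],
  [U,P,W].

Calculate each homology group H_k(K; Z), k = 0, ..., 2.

H_0 = Z,  H_1 = Z ⊕ Z/2Z,  H_2 = 0.

Fix the vertex order P < Q < R < S < T < U < V < W < X and write every simplex with vertices in increasing order. Then dim K = 2 and the simplices of K are:

  0-simplices (9): P, Q, R, S, T, U, V, W, X
  1-simplices (27): PQ, PR, PT, PU, PV, PW, QS, QT, QU, QV, QX, RS, RT, RU, RV, RX, SU, SV, SW, SX, TU, TW, TX, UW, VW, VX, WX
  2-simplices (18): PQT, PQV, PRU, PRV, PTW, PUW, QSU, QSX, QTU, QVX, RSV, RSX, RTU, RTX, SUW, SVW, TWX, VWX

Hence C_0 ≅ Z^9, C_1 ≅ Z^27, C_2 ≅ Z^18.

Boundary ∂_1: C_1 → C_0 maps an edge to its endpoints' difference, ∂[p,q] = q − p.
The resulting 9×27 matrix has rank 8, and its Smith normal form has invariant factors (1,1,1,1,1,1,1,1).

The boundary map ∂_2: C_2 → C_1 sends each 2-simplex [p,q,r] to [q,r] − [p,r] + [p,q]. For instance
  ∂RSX = SX − RX + RS,
  ∂QSU = SU − QU + QS.
This gives a 27×18 integer matrix of rank 18; reducing to Smith normal form yields diagonal entries (1,1,1,1,1,1,1,1,1,1,1,1,1,1,1,1,1,2).

From H_k ≅ ker(∂_k) / im(∂_{k+1}) we obtain:

  H_0: rank C_0 − rank ∂_1 = 9 − 8 = 1, and the invariant factors of ∂_1 are all 1, so H_0 = Z.
  H_1: rank ker ∂_1 − rank ∂_2 = (27 − 8) − 18 = 1, and ∂_2 has invariant factor 2 > 1, so H_1 = Z ⊕ Z/2Z.
  H_2: rank ker ∂_2 − rank ∂_3 = (18 − 18) − 0 = 0, and there is no ∂_3, so H_2 = 0.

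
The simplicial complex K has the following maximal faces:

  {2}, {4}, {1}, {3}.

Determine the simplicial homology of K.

H_0 = Z^4.

We work with the vertex ordering 1 < 2 < 3 < 4. The simplices of K, each written with vertices in increasing order, are:

  0-simplices (4): [1], [2], [3], [4]

so the chain groups are C_0 ≅ Z^4.

Reading off H_k = ker ∂_k / im ∂_{k+1}:

  H_0: rank C_0 − rank ∂_1 = 4 − 0 = 4, and there is no ∂_1, so H_0 ≅ Z^4.

(K is a triangulation of a set of 4 points.)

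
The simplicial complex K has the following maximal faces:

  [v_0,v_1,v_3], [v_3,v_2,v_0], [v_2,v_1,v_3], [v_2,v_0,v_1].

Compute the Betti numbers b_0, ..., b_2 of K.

b_0 = 1, b_1 = 0, b_2 = 1.

Order the vertices as v_0 < v_1 < v_2 < v_3. Listing each simplex with vertices in this order, K has dimension 2 with simplices:

  0-simplices (4): [v_0], [v_1], [v_2], [v_3]
  1-simplices (6): [v_0,v_1], [v_0,v_2], [v_0,v_3], [v_1,v_2], [v_1,v_3], [v_2,v_3]
  2-simplices (4): [v_0,v_1,v_2], [v_0,v_1,v_3], [v_0,v_2,v_3], [v_1,v_2,v_3]

Hence C_0 ≅ Z^4, C_1 ≅ Z^6, C_2 ≅ Z^4.

The boundary map ∂_1: C_1 → C_0 is given by ∂[p,q] = [q] − [p]. For instance
  ∂[v_0,v_2] = [v_2] − [v_0].
The 4×6 boundary matrix has rank 3 and Smith normal form diag(1,1,1).

∂_2: C_2 → C_1 acts by ∂[p,q,r] = [q,r] − [p,r] + [p,q]. For instance
  ∂[v_0,v_1,v_2] = [v_1,v_2] − [v_0,v_2] + [v_0,v_1],
  ∂[v_0,v_1,v_3] = [v_1,v_3] − [v_0,v_3] + [v_0,v_1].
The resulting 6×4 matrix has rank 3, and its Smith normal form has invariant factors (1,1,1).

Computing H_k = (kernel of ∂_k) / (image of ∂_{k+1}):

  H_0: rank C_0 − rank ∂_1 = 4 − 3 = 1, and the invariant factors of ∂_1 are all 1, so H_0 ≅ Z.
  H_1: rank ker ∂_1 − rank ∂_2 = (6 − 3) − 3 = 0, and the invariant factors of ∂_2 are all 1, so H_1 ≅ 0.
  H_2: rank ker ∂_2 − rank ∂_3 = (4 − 3) − 0 = 1, and there is no ∂_3, so H_2 ≅ Z.

As a check, the Euler characteristic is 4 − 6 + 4 = 2, which agrees with 1 − 0 + 1 = 2.

Hence the Betti numbers are b_0 = 1, b_1 = 0, b_2 = 1.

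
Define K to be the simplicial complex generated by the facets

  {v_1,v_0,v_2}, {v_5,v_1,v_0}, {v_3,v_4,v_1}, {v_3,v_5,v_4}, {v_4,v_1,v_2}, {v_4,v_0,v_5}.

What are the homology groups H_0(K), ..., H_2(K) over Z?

Order the vertices as v_0 < v_1 < v_2 < v_3 < v_4 < v_5. Listing each simplex with vertices in this order, K has dimension 2 with simplices:

  0-simplices (6): [v_0], [v_1], [v_2], [v_3], [v_4], [v_5]
  1-simplices (12): [v_0,v_1], [v_0,v_2], [v_0,v_4], [v_0,v_5], [v_1,v_2], [v_1,v_3], [v_1,v_4], [v_1,v_5], [v_2,v_4], [v_3,v_4], [v_3,v_5], [v_4,v_5]
  2-simplices (6): [v_0,v_1,v_2], [v_0,v_1,v_5], [v_0,v_4,v_5], [v_1,v_2,v_4], [v_1,v_3,v_4], [v_3,v_4,v_5]

so the chain groups are C_0 ≅ Z^6, C_1 ≅ Z^12, C_2 ≅ Z^6.

Boundary ∂_1: C_1 → C_0 maps an edge to its endpoints' difference, ∂[p,q] = q − p. For instance
  ∂[v_1,v_5] = [v_5] − [v_1].
This gives a 6×12 integer matrix of rank 5; reducing to Smith normal form yields diagonal entries (1,1,1,1,1).

The boundary map ∂_2: C_2 → C_1 sends each 2-simplex [p,q,r] to [q,r] − [p,r] + [p,q]. For instance
  ∂[v_0,v_4,v_5] = [v_4,v_5] − [v_0,v_5] + [v_0,v_4],
  ∂[v_1,v_3,v_4] = [v_3,v_4] − [v_1,v_4] + [v_1,v_3].
This gives a 12×6 integer matrix of rank 6; reducing to Smith normal form yields diagonal entries (1,1,1,1,1,1).

From H_k ≅ ker(∂_k) / im(∂_{k+1}) we obtain:

  H_0: rank C_0 − rank ∂_1 = 6 − 5 = 1, and the invariant factors of ∂_1 are all 1, so H_0 ≅ Z.
  H_1: rank ker ∂_1 − rank ∂_2 = (12 − 5) − 6 = 1, and the invariant factors of ∂_2 are all 1, so H_1 ≅ Z.
  H_2: rank ker ∂_2 − rank ∂_3 = (6 − 6) − 0 = 0, and there is no ∂_3, so H_2 ≅ 0.

H_0 = Z,  H_1 = Z,  H_2 = 0.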